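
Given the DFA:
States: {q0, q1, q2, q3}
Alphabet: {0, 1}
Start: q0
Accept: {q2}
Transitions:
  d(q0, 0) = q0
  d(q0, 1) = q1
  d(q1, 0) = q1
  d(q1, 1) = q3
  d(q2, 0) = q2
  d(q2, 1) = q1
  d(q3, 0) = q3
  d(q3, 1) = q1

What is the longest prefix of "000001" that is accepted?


Run the DFA, marking each prefix where the state is accepting:
  "" -> q0 [reject]
  "0" -> q0 [reject]
  "00" -> q0 [reject]
  "000" -> q0 [reject]
  "0000" -> q0 [reject]
  "00000" -> q0 [reject]
  "000001" -> q1 [reject]

No prefix is accepted


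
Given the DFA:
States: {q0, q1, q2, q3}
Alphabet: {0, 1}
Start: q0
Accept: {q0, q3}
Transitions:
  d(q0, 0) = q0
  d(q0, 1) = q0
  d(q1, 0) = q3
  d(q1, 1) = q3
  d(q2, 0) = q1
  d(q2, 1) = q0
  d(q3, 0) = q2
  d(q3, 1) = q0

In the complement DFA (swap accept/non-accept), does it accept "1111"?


Trace: q0 -> q0 -> q0 -> q0 -> q0
Final: q0
Original accept: {q0, q3}
Complement: q0 is in original accept

No, complement rejects (original accepts)


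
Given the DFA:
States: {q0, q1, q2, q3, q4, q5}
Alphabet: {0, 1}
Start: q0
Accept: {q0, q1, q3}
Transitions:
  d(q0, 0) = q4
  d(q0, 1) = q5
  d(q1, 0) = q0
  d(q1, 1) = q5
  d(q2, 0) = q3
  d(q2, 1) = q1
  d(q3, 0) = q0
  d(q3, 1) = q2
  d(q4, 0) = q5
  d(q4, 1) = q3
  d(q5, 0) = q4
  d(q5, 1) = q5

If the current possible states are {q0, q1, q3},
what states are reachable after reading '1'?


Apply transition on '1' from each current state:
  d(q0, 1) = q5
  d(q1, 1) = q5
  d(q3, 1) = q2

{q2, q5}


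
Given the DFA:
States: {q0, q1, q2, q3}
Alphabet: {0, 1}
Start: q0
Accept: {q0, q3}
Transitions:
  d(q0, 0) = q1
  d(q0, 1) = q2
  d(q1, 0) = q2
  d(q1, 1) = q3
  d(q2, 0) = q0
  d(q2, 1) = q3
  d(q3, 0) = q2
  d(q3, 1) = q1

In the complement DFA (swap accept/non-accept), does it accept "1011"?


Trace: q0 -> q2 -> q0 -> q2 -> q3
Final: q3
Original accept: {q0, q3}
Complement: q3 is in original accept

No, complement rejects (original accepts)


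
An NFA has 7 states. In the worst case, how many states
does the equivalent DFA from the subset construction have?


Subset construction: one DFA state per subset of NFA states.
2^7 = 128

128


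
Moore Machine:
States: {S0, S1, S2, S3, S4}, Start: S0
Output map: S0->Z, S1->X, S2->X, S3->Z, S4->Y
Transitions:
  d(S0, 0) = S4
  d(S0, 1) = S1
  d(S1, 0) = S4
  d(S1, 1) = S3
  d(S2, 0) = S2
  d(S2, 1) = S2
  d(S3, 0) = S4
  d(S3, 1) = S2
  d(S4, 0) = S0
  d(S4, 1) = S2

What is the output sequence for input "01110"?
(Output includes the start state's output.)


Start: S0 (output Z)
  --0--> S4 (output Y)
  --1--> S2 (output X)
  --1--> S2 (output X)
  --1--> S2 (output X)
  --0--> S2 (output X)

"ZYXXXX"


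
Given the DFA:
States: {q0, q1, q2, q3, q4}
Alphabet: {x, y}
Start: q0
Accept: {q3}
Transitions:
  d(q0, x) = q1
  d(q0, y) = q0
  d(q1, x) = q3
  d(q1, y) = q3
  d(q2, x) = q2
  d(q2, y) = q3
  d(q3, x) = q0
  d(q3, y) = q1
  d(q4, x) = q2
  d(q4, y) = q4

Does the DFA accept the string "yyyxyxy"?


Trace: q0 -> q0 -> q0 -> q0 -> q1 -> q3 -> q0 -> q0
Final state: q0
Accept states: {q3}

No, rejected (final state q0 is not an accept state)


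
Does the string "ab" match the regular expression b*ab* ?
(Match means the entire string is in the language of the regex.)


|string| = 2; first = 'a'; last = 'b'

Yes, "ab" matches b*ab*


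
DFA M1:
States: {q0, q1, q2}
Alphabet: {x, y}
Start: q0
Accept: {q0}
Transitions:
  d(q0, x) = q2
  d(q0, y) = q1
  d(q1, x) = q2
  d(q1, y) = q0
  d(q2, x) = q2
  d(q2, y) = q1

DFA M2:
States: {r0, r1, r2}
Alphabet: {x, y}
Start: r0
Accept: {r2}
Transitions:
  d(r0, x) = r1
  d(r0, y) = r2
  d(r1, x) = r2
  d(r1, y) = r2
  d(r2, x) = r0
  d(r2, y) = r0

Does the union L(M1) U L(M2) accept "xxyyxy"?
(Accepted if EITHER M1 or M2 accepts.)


M1: final=q1 accepted=False
M2: final=r2 accepted=True

Yes, union accepts


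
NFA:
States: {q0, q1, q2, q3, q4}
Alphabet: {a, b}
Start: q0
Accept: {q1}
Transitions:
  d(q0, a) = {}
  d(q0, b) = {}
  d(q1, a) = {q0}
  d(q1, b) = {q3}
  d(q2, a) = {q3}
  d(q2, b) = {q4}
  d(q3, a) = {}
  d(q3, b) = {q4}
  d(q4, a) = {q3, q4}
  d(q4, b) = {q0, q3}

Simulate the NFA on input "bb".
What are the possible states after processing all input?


Start: {q0}
  --b--> {}
  --b--> {}

{} (empty set, no valid transitions)


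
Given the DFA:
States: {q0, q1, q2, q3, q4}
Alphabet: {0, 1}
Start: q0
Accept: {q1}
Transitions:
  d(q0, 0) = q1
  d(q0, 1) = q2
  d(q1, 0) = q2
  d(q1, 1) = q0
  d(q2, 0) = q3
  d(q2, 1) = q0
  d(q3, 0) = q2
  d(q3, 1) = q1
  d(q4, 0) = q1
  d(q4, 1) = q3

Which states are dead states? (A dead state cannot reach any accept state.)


Forward reachability from each state:
  q0 -> reaches accept state q1 (live)
  q1 -> reaches accept state q1 (live)
  q2 -> reaches accept state q1 (live)
  q3 -> reaches accept state q1 (live)
  q4 -> reaches accept state q1 (live)

None (all states can reach an accept state)


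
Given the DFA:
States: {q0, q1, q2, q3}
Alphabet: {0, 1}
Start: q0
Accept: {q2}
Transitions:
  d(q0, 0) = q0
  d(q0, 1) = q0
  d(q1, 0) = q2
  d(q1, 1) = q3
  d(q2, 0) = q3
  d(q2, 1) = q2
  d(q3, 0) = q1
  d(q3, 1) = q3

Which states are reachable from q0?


BFS from q0:
  layer 0: {q0}

{q0}


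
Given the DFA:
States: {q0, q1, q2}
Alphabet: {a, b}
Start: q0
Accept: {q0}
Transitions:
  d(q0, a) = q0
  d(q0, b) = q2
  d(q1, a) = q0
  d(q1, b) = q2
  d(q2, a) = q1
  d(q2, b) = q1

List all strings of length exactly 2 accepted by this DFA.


All strings of length 2: 4 total
Accepted: 1

"aa"


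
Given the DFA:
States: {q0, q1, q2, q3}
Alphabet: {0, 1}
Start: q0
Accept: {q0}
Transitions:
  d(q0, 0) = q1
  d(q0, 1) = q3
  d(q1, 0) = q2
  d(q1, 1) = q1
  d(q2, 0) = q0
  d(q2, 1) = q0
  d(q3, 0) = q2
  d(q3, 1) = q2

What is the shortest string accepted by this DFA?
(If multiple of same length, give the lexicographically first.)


BFS by string length (lex-first path to each state shown):
  len 0: q0<-""
Found accept state at length 0.

"" (empty string)


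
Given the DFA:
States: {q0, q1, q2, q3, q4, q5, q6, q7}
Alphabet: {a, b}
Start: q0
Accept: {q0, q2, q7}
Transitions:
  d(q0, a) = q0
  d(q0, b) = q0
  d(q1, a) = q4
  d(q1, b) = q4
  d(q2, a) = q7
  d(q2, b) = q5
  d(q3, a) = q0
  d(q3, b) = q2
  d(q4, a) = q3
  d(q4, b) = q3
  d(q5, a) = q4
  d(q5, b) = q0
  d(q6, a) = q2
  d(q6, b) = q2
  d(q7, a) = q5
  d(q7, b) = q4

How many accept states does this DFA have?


Accept states listed: {q0, q2, q7}
Counting: q0(1) q2(2) q7(3)

3


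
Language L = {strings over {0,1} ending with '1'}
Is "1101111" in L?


last symbol = '1'

Yes, "1101111" is in L


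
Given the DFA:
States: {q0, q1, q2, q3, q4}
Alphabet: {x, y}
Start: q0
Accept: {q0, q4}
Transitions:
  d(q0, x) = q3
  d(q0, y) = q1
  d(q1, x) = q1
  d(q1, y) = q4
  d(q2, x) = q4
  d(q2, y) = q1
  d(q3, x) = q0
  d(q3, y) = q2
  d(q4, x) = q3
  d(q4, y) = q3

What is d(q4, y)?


Looking up transition d(q4, y)

q3


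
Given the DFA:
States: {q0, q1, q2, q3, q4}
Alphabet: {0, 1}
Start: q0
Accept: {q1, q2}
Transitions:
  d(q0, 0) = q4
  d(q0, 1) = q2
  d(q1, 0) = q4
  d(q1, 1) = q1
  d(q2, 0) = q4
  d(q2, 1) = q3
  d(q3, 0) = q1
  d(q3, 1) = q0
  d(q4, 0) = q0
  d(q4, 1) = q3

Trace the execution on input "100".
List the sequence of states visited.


Input: 100
d(q0, 1) = q2
d(q2, 0) = q4
d(q4, 0) = q0


q0 -> q2 -> q4 -> q0


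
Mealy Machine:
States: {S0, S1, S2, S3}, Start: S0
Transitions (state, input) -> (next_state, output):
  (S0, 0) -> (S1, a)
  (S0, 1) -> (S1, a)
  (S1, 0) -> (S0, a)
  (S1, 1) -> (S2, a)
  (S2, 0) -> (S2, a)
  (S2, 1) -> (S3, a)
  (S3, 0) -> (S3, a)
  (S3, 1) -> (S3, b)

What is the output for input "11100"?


Step-by-step:
  (S0, 1) -> (S1, a)
  (S1, 1) -> (S2, a)
  (S2, 1) -> (S3, a)
  (S3, 0) -> (S3, a)
  (S3, 0) -> (S3, a)

"aaaaa"


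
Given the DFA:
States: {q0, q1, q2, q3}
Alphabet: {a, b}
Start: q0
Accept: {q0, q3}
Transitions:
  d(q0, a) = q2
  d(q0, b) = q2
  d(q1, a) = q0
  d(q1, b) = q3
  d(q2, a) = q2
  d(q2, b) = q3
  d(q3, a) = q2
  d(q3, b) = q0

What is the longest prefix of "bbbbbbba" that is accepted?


Run the DFA, marking each prefix where the state is accepting:
  "" -> q0 [accept]
  "b" -> q2 [reject]
  "bb" -> q3 [accept]
  "bbb" -> q0 [accept]
  "bbbb" -> q2 [reject]
  "bbbbb" -> q3 [accept]
  "bbbbbb" -> q0 [accept]
  "bbbbbbb" -> q2 [reject]
  "bbbbbbba" -> q2 [reject]

"bbbbbb"


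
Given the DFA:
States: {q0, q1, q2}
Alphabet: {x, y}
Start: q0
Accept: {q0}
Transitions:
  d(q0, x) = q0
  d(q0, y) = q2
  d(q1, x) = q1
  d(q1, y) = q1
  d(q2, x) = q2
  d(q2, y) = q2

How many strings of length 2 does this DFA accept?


Enumerating all length-2 strings:
  "xx" -> q0 [accept]
  "xy" -> q2 [reject]
  "yx" -> q2 [reject]
  "yy" -> q2 [reject]

1 out of 4


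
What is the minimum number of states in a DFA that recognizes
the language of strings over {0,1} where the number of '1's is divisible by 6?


States track (count of '1') mod 6.
Need 6 states: one per remainder 0..5; accept = remainder 0.

6


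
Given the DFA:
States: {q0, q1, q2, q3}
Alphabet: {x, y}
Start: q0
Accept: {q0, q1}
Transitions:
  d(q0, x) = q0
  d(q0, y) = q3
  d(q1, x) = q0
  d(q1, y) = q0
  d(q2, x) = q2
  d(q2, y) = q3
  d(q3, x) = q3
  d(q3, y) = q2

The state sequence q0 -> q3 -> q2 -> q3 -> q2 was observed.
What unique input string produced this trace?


Trace back each transition to find the symbol:
  q0 --[y]--> q3
  q3 --[y]--> q2
  q2 --[y]--> q3
  q3 --[y]--> q2

"yyyy"


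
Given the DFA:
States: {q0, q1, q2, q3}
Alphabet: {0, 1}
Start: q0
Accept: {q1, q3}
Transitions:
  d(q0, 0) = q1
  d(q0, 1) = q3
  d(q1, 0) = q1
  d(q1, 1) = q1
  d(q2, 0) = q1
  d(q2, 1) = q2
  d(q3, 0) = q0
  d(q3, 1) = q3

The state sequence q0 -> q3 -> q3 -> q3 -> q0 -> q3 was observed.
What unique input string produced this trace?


Trace back each transition to find the symbol:
  q0 --[1]--> q3
  q3 --[1]--> q3
  q3 --[1]--> q3
  q3 --[0]--> q0
  q0 --[1]--> q3

"11101"


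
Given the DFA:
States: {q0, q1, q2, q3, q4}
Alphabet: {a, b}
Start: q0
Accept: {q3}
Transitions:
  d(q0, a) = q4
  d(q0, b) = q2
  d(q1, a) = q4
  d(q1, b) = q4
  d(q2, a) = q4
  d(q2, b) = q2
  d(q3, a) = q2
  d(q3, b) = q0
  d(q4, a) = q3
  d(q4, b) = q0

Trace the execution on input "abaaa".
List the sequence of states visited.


Input: abaaa
d(q0, a) = q4
d(q4, b) = q0
d(q0, a) = q4
d(q4, a) = q3
d(q3, a) = q2


q0 -> q4 -> q0 -> q4 -> q3 -> q2


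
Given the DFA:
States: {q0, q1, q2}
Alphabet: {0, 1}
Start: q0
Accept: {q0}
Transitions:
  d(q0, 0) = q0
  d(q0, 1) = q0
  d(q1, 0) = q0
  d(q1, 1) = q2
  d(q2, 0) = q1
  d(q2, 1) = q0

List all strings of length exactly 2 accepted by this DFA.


All strings of length 2: 4 total
Accepted: 4

"00", "01", "10", "11"


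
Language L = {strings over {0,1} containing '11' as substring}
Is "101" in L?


'11' does not occur

No, "101" is not in L


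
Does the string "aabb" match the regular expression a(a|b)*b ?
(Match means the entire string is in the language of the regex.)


|string| = 4; first = 'a'; last = 'b'

Yes, "aabb" matches a(a|b)*b


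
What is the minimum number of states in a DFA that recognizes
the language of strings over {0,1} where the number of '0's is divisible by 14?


States track (count of '0') mod 14.
Need 14 states: one per remainder 0..13; accept = remainder 0.

14


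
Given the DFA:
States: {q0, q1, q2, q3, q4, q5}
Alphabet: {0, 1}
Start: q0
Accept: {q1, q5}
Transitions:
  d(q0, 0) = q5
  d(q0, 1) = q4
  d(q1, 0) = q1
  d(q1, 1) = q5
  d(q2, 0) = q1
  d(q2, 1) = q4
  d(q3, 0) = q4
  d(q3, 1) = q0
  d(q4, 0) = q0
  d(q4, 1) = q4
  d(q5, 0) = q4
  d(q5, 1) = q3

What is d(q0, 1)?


Looking up transition d(q0, 1)

q4


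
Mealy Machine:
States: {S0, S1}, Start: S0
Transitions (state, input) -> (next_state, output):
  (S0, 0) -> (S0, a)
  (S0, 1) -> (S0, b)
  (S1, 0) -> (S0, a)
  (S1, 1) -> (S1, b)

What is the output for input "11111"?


Step-by-step:
  (S0, 1) -> (S0, b)
  (S0, 1) -> (S0, b)
  (S0, 1) -> (S0, b)
  (S0, 1) -> (S0, b)
  (S0, 1) -> (S0, b)

"bbbbb"


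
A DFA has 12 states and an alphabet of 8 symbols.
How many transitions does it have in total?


Each state has exactly one transition per symbol.
12 * 8 = 96

96


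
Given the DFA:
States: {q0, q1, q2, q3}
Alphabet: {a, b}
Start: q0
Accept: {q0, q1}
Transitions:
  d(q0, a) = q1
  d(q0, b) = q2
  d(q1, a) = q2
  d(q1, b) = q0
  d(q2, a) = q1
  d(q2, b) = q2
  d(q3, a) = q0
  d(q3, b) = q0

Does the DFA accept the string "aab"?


Trace: q0 -> q1 -> q2 -> q2
Final state: q2
Accept states: {q0, q1}

No, rejected (final state q2 is not an accept state)


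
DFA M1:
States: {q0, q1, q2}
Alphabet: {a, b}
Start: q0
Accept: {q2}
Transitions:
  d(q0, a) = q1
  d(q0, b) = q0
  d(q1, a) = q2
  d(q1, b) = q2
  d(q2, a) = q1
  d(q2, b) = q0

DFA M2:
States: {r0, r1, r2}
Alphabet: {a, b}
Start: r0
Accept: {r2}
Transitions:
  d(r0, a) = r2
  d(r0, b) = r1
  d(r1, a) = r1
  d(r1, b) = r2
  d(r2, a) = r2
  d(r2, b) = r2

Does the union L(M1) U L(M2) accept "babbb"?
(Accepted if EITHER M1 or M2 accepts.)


M1: final=q0 accepted=False
M2: final=r2 accepted=True

Yes, union accepts


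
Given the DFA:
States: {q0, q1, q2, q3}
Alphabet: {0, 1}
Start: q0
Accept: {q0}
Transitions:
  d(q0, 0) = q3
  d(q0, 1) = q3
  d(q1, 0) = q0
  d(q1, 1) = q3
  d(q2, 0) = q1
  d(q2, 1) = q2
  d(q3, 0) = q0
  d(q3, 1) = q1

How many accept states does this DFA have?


Accept states listed: {q0}
Counting: q0(1)

1


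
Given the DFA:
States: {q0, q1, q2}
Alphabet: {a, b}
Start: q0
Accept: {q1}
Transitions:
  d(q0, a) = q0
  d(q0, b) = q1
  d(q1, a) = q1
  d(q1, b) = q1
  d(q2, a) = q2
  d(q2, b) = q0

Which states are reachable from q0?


BFS from q0:
  layer 0: {q0}
  layer 1: {q1}

{q0, q1}


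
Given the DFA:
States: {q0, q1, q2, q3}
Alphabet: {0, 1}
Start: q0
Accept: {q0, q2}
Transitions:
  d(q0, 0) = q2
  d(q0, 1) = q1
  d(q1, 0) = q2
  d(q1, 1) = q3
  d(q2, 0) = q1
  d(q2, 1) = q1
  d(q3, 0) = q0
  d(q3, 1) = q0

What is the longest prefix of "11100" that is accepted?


Run the DFA, marking each prefix where the state is accepting:
  "" -> q0 [accept]
  "1" -> q1 [reject]
  "11" -> q3 [reject]
  "111" -> q0 [accept]
  "1110" -> q2 [accept]
  "11100" -> q1 [reject]

"1110"


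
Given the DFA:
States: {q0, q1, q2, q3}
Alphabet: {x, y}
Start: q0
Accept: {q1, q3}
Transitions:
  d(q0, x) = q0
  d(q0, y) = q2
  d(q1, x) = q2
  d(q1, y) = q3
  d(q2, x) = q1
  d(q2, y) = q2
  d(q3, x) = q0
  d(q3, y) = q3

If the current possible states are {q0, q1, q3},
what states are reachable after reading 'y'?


Apply transition on 'y' from each current state:
  d(q0, y) = q2
  d(q1, y) = q3
  d(q3, y) = q3

{q2, q3}


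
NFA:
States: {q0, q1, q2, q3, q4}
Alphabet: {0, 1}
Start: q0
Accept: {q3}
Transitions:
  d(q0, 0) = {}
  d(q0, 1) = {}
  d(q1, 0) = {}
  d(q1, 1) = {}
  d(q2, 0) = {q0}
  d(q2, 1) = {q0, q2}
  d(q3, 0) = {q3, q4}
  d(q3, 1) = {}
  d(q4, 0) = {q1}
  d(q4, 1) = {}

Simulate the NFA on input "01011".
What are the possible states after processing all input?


Start: {q0}
  --0--> {}
  --1--> {}
  --0--> {}
  --1--> {}
  --1--> {}

{} (empty set, no valid transitions)


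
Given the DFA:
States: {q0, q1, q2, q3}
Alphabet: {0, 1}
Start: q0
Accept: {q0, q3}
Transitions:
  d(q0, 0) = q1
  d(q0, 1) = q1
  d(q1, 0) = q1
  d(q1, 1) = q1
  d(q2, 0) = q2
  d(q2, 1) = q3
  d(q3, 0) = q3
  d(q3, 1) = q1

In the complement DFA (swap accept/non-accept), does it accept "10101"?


Trace: q0 -> q1 -> q1 -> q1 -> q1 -> q1
Final: q1
Original accept: {q0, q3}
Complement: q1 is not in original accept

Yes, complement accepts (original rejects)


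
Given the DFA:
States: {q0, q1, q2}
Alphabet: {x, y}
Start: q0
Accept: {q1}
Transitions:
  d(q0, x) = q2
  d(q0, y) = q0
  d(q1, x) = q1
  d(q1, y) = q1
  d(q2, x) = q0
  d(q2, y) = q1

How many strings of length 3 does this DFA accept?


Enumerating all length-3 strings:
  "xxx" -> q2 [reject]
  "xxy" -> q0 [reject]
  "xyx" -> q1 [accept]
  "xyy" -> q1 [accept]
  "yxx" -> q0 [reject]
  "yxy" -> q1 [accept]
  "yyx" -> q2 [reject]
  "yyy" -> q0 [reject]

3 out of 8


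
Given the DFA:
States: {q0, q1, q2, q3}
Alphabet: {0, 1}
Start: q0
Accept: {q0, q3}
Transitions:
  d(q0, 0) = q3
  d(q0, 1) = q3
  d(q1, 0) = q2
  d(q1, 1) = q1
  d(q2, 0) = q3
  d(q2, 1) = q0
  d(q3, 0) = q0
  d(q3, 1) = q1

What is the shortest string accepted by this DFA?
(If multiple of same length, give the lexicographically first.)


BFS by string length (lex-first path to each state shown):
  len 0: q0<-""
Found accept state at length 0.

"" (empty string)


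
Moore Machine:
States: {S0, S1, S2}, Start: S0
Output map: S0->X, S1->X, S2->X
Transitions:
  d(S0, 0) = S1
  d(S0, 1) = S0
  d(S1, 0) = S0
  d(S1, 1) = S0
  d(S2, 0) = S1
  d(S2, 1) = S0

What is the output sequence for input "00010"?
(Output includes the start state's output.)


Start: S0 (output X)
  --0--> S1 (output X)
  --0--> S0 (output X)
  --0--> S1 (output X)
  --1--> S0 (output X)
  --0--> S1 (output X)

"XXXXXX"


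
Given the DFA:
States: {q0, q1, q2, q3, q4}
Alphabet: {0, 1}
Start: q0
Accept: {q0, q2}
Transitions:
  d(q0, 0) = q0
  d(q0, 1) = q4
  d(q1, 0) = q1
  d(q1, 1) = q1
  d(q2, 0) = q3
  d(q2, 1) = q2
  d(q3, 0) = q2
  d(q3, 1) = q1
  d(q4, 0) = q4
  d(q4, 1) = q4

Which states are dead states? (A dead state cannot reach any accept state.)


Forward reachability from each state:
  q0 -> reaches accept state q0 (live)
  q1 -> reaches {q1}, no accept state (dead)
  q2 -> reaches accept state q2 (live)
  q3 -> reaches accept state q2 (live)
  q4 -> reaches {q4}, no accept state (dead)

{q1, q4}


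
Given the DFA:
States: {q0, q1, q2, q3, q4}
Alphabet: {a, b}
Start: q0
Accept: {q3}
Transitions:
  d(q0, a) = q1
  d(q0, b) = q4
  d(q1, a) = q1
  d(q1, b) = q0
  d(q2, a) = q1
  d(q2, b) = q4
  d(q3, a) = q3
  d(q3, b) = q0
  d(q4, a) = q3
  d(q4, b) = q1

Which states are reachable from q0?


BFS from q0:
  layer 0: {q0}
  layer 1: {q1, q4}
  layer 2: {q3}

{q0, q1, q3, q4}


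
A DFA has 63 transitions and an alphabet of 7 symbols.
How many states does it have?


Each state has exactly one transition per symbol.
states = transitions / |alphabet| = 63 / 7 = 9

9


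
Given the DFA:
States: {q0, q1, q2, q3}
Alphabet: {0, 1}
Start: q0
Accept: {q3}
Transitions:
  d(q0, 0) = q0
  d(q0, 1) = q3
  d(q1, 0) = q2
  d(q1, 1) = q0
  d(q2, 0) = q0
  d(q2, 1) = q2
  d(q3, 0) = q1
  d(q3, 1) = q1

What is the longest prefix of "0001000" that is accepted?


Run the DFA, marking each prefix where the state is accepting:
  "" -> q0 [reject]
  "0" -> q0 [reject]
  "00" -> q0 [reject]
  "000" -> q0 [reject]
  "0001" -> q3 [accept]
  "00010" -> q1 [reject]
  "000100" -> q2 [reject]
  "0001000" -> q0 [reject]

"0001"


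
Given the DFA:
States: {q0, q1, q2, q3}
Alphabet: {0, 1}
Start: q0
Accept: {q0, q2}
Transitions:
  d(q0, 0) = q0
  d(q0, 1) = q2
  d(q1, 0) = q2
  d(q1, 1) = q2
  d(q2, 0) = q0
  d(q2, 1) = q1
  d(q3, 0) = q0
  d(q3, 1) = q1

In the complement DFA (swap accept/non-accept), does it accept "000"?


Trace: q0 -> q0 -> q0 -> q0
Final: q0
Original accept: {q0, q2}
Complement: q0 is in original accept

No, complement rejects (original accepts)


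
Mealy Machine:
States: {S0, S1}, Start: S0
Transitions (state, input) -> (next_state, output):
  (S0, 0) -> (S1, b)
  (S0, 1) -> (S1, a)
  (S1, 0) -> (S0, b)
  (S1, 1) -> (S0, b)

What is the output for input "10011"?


Step-by-step:
  (S0, 1) -> (S1, a)
  (S1, 0) -> (S0, b)
  (S0, 0) -> (S1, b)
  (S1, 1) -> (S0, b)
  (S0, 1) -> (S1, a)

"abbba"


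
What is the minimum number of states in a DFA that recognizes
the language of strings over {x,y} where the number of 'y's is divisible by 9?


States track (count of 'y') mod 9.
Need 9 states: one per remainder 0..8; accept = remainder 0.

9


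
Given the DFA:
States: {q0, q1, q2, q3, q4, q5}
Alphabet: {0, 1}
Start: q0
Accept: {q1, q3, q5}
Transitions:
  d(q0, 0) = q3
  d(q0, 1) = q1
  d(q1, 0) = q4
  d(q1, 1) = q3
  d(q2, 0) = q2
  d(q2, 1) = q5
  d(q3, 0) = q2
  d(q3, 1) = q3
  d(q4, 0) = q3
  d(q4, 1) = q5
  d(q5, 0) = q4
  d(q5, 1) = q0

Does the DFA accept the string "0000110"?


Trace: q0 -> q3 -> q2 -> q2 -> q2 -> q5 -> q0 -> q3
Final state: q3
Accept states: {q1, q3, q5}

Yes, accepted (final state q3 is an accept state)


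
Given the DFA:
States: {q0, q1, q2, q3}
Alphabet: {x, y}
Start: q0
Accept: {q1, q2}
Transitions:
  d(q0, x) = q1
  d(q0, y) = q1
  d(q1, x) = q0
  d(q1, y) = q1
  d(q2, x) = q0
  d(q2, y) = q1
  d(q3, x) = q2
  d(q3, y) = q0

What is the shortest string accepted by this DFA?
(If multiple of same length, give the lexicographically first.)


BFS by string length (lex-first path to each state shown):
  len 0: q0<-""
  len 1: q1<-"x"
Found accept state at length 1.

"x"


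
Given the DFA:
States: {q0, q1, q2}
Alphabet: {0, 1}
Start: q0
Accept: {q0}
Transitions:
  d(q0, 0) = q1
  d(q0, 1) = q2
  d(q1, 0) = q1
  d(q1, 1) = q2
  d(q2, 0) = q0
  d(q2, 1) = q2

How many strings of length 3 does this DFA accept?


Enumerating all length-3 strings:
  "000" -> q1 [reject]
  "001" -> q2 [reject]
  "010" -> q0 [accept]
  "011" -> q2 [reject]
  "100" -> q1 [reject]
  "101" -> q2 [reject]
  "110" -> q0 [accept]
  "111" -> q2 [reject]

2 out of 8


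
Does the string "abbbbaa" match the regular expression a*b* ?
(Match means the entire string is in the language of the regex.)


|string| = 7; first = 'a'; last = 'a'

No, "abbbbaa" does not match a*b*


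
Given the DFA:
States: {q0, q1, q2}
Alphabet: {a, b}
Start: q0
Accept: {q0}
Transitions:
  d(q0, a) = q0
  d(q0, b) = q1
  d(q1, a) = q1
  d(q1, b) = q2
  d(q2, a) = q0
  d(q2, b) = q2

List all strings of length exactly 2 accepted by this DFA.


All strings of length 2: 4 total
Accepted: 1

"aa"


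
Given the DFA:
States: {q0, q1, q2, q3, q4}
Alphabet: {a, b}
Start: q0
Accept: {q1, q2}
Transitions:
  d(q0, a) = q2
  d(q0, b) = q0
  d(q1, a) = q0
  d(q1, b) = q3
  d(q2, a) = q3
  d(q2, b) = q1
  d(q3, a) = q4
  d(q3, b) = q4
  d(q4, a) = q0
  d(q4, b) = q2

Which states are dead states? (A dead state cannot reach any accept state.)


Forward reachability from each state:
  q0 -> reaches accept state q1 (live)
  q1 -> reaches accept state q1 (live)
  q2 -> reaches accept state q1 (live)
  q3 -> reaches accept state q1 (live)
  q4 -> reaches accept state q1 (live)

None (all states can reach an accept state)


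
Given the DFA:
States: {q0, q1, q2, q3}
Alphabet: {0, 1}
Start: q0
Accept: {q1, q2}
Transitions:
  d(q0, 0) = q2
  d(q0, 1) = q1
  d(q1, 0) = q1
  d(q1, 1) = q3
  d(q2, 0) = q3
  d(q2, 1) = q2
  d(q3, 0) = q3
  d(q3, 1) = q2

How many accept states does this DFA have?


Accept states listed: {q1, q2}
Counting: q1(1) q2(2)

2


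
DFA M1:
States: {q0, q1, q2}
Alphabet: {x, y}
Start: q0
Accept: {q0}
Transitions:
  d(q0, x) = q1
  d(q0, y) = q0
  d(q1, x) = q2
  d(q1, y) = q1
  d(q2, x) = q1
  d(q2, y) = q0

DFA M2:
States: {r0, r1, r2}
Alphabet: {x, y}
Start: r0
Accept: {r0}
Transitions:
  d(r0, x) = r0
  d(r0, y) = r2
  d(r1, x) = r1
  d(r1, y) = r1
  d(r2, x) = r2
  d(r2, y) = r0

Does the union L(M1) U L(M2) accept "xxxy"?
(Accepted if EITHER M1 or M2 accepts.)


M1: final=q1 accepted=False
M2: final=r2 accepted=False

No, union rejects (neither accepts)


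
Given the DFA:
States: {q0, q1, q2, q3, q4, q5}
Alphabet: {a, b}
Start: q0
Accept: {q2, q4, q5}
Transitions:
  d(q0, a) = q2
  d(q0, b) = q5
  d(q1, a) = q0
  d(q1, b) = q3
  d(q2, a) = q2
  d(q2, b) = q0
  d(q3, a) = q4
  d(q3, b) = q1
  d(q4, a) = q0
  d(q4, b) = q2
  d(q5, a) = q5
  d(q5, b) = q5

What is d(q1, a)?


Looking up transition d(q1, a)

q0


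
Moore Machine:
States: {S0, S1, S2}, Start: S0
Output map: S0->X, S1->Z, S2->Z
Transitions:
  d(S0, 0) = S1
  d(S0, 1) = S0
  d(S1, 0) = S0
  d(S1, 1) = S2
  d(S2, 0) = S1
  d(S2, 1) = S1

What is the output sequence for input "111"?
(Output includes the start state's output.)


Start: S0 (output X)
  --1--> S0 (output X)
  --1--> S0 (output X)
  --1--> S0 (output X)

"XXXX"


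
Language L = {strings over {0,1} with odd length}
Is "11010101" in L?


length = 8; 8 mod 2 = 0

No, "11010101" is not in L


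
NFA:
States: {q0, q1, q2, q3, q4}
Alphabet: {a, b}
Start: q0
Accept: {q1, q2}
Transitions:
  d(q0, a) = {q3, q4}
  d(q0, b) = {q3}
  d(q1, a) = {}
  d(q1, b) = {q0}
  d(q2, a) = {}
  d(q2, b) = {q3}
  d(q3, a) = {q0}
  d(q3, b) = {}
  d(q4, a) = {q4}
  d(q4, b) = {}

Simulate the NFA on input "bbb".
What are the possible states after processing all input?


Start: {q0}
  --b--> {q3}
  --b--> {}
  --b--> {}

{} (empty set, no valid transitions)


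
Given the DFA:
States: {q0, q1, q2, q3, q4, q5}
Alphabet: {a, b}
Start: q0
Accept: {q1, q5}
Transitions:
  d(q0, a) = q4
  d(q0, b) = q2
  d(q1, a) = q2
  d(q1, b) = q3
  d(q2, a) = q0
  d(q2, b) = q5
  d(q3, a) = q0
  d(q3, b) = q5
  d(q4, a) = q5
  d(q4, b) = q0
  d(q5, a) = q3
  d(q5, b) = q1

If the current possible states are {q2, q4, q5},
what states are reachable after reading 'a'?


Apply transition on 'a' from each current state:
  d(q2, a) = q0
  d(q4, a) = q5
  d(q5, a) = q3

{q0, q3, q5}


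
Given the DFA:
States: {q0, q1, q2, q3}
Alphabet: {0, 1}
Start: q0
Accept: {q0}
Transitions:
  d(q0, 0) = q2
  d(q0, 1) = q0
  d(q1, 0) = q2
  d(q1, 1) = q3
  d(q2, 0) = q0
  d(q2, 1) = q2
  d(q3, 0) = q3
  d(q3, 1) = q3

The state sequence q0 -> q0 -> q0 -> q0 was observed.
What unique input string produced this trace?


Trace back each transition to find the symbol:
  q0 --[1]--> q0
  q0 --[1]--> q0
  q0 --[1]--> q0

"111"


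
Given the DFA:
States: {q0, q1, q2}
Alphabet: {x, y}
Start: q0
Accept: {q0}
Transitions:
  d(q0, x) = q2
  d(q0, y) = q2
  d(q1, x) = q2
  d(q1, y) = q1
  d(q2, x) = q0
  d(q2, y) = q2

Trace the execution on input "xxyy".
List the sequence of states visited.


Input: xxyy
d(q0, x) = q2
d(q2, x) = q0
d(q0, y) = q2
d(q2, y) = q2


q0 -> q2 -> q0 -> q2 -> q2


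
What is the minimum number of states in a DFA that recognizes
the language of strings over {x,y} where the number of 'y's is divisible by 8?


States track (count of 'y') mod 8.
Need 8 states: one per remainder 0..7; accept = remainder 0.

8


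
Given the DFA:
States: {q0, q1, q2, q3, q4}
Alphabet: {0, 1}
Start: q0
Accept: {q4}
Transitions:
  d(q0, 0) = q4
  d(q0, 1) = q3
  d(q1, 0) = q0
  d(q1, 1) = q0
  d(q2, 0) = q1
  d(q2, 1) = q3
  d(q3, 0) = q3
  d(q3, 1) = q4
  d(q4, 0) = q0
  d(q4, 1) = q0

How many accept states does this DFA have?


Accept states listed: {q4}
Counting: q4(1)

1


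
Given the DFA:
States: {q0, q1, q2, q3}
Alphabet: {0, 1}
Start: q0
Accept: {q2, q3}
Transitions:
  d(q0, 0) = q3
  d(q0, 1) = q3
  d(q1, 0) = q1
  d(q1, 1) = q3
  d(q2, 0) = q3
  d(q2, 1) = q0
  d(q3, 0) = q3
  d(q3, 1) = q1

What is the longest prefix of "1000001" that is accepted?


Run the DFA, marking each prefix where the state is accepting:
  "" -> q0 [reject]
  "1" -> q3 [accept]
  "10" -> q3 [accept]
  "100" -> q3 [accept]
  "1000" -> q3 [accept]
  "10000" -> q3 [accept]
  "100000" -> q3 [accept]
  "1000001" -> q1 [reject]

"100000"


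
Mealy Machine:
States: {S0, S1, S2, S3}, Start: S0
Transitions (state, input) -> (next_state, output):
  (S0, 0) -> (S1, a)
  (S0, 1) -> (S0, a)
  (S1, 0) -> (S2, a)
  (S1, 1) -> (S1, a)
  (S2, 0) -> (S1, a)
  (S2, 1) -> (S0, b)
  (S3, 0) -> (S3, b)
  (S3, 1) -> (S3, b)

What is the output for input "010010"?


Step-by-step:
  (S0, 0) -> (S1, a)
  (S1, 1) -> (S1, a)
  (S1, 0) -> (S2, a)
  (S2, 0) -> (S1, a)
  (S1, 1) -> (S1, a)
  (S1, 0) -> (S2, a)

"aaaaaa"


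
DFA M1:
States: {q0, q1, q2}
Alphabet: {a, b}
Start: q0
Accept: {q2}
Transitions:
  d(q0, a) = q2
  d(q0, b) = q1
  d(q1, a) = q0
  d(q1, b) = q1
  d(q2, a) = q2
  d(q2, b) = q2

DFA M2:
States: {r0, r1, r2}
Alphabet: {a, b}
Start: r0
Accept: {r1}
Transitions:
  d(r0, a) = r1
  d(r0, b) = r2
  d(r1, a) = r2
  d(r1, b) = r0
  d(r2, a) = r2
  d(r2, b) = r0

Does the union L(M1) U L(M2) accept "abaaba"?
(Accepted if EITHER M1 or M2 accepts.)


M1: final=q2 accepted=True
M2: final=r1 accepted=True

Yes, union accepts


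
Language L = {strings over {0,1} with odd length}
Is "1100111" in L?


length = 7; 7 mod 2 = 1

Yes, "1100111" is in L


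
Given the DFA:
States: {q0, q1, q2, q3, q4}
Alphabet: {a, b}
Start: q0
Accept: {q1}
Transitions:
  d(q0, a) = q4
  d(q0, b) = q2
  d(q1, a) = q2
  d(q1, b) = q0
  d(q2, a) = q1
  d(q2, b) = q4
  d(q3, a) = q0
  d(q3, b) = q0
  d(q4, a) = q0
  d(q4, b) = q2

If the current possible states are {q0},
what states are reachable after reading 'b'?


Apply transition on 'b' from each current state:
  d(q0, b) = q2

{q2}


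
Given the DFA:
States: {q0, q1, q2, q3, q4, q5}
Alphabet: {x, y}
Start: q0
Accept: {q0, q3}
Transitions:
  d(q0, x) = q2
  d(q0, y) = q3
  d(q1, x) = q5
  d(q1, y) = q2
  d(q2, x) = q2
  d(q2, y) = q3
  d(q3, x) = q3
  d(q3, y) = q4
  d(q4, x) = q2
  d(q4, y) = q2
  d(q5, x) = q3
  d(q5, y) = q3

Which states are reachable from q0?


BFS from q0:
  layer 0: {q0}
  layer 1: {q2, q3}
  layer 2: {q4}

{q0, q2, q3, q4}


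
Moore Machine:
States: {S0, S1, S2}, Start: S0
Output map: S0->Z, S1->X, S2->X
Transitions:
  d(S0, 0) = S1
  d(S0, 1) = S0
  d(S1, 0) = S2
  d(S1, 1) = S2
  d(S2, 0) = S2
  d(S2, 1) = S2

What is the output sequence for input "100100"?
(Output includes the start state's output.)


Start: S0 (output Z)
  --1--> S0 (output Z)
  --0--> S1 (output X)
  --0--> S2 (output X)
  --1--> S2 (output X)
  --0--> S2 (output X)
  --0--> S2 (output X)

"ZZXXXXX"


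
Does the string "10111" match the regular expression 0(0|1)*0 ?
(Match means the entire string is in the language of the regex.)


|string| = 5; first = '1'; last = '1'

No, "10111" does not match 0(0|1)*0


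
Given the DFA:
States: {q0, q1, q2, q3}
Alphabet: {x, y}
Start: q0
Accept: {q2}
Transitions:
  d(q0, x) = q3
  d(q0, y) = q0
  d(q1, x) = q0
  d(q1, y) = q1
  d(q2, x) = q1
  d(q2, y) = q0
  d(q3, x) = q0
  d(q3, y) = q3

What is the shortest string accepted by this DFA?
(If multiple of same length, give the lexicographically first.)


BFS by string length (lex-first path to each state shown):
  len 0: q0<-""
  len 1: q0<-"y", q3<-"x"
  len 2: q0<-"xx", q3<-"xy"
  len 3: q0<-"xxy", q3<-"xxx"
  len 4: q0<-"xxxx", q3<-"xxxy"
  len 5: q0<-"xxxxy", q3<-"xxxxx"
  len 6: q0<-"xxxxxx", q3<-"xxxxxy"
  len 7: q0<-"xxxxxxy", q3<-"xxxxxxx"
  len 8: q0<-"xxxxxxxx", q3<-"xxxxxxxy"

No string accepted (empty language)


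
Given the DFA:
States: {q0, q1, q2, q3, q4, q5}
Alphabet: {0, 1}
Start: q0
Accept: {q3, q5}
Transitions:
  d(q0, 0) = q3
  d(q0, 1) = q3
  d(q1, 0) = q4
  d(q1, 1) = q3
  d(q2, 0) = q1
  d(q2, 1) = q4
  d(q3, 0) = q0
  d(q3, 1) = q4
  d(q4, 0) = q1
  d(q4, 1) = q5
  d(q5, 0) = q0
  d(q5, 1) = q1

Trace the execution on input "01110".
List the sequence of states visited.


Input: 01110
d(q0, 0) = q3
d(q3, 1) = q4
d(q4, 1) = q5
d(q5, 1) = q1
d(q1, 0) = q4


q0 -> q3 -> q4 -> q5 -> q1 -> q4


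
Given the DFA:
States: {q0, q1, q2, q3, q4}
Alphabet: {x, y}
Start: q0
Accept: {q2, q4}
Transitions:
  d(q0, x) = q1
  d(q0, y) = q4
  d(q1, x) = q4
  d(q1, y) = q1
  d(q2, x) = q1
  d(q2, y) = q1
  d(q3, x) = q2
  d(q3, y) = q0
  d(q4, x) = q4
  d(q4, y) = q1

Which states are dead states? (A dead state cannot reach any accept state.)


Forward reachability from each state:
  q0 -> reaches accept state q4 (live)
  q1 -> reaches accept state q4 (live)
  q2 -> reaches accept state q2 (live)
  q3 -> reaches accept state q2 (live)
  q4 -> reaches accept state q4 (live)

None (all states can reach an accept state)


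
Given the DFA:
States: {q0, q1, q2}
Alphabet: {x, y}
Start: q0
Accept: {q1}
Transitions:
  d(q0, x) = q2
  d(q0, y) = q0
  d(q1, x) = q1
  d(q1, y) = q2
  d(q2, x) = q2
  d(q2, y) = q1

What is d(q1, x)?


Looking up transition d(q1, x)

q1


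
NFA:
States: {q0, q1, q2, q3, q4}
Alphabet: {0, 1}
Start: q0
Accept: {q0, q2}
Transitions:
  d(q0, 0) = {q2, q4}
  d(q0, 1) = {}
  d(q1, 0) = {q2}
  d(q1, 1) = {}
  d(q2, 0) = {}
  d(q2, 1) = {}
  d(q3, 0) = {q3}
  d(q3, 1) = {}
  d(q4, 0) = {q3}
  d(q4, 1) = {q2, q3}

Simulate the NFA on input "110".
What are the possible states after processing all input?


Start: {q0}
  --1--> {}
  --1--> {}
  --0--> {}

{} (empty set, no valid transitions)


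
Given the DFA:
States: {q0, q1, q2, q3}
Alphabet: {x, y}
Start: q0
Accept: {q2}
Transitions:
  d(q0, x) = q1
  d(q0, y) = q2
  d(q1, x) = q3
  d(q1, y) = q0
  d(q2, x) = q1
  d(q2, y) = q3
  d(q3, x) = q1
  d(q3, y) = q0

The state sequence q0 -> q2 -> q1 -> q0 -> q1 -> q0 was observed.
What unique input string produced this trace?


Trace back each transition to find the symbol:
  q0 --[y]--> q2
  q2 --[x]--> q1
  q1 --[y]--> q0
  q0 --[x]--> q1
  q1 --[y]--> q0

"yxyxy"


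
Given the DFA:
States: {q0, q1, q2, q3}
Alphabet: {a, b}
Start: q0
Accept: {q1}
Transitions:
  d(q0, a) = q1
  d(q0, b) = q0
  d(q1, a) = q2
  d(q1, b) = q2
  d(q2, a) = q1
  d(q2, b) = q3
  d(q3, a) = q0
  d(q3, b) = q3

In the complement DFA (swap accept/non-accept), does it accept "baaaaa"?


Trace: q0 -> q0 -> q1 -> q2 -> q1 -> q2 -> q1
Final: q1
Original accept: {q1}
Complement: q1 is in original accept

No, complement rejects (original accepts)


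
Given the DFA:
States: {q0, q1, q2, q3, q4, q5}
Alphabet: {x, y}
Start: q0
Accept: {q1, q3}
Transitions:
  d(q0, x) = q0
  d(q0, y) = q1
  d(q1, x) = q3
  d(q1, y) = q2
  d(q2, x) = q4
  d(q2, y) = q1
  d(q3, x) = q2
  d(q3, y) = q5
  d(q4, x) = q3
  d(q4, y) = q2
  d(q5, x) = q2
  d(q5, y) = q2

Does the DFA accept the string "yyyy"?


Trace: q0 -> q1 -> q2 -> q1 -> q2
Final state: q2
Accept states: {q1, q3}

No, rejected (final state q2 is not an accept state)


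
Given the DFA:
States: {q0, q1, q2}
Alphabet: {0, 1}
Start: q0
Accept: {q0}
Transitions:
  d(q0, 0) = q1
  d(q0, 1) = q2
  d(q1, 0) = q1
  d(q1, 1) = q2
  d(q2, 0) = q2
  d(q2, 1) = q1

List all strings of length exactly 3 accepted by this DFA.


All strings of length 3: 8 total
Accepted: 0

None


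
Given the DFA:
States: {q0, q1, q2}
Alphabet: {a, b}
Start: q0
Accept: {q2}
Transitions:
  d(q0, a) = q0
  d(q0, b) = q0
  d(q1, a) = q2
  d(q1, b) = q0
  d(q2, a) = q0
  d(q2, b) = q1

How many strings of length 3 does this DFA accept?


Enumerating all length-3 strings:
  "aaa" -> q0 [reject]
  "aab" -> q0 [reject]
  "aba" -> q0 [reject]
  "abb" -> q0 [reject]
  "baa" -> q0 [reject]
  "bab" -> q0 [reject]
  "bba" -> q0 [reject]
  "bbb" -> q0 [reject]

0 out of 8


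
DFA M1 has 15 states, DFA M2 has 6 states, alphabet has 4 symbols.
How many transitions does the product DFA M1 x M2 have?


Product DFA has 15 * 6 = 90 states.
Each has 4 transitions: 90 * 4 = 360

360


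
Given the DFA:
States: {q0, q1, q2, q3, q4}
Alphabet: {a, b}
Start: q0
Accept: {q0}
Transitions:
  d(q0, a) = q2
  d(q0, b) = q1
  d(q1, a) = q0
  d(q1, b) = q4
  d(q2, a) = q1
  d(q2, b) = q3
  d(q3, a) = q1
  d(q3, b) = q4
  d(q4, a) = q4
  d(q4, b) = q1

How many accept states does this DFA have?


Accept states listed: {q0}
Counting: q0(1)

1


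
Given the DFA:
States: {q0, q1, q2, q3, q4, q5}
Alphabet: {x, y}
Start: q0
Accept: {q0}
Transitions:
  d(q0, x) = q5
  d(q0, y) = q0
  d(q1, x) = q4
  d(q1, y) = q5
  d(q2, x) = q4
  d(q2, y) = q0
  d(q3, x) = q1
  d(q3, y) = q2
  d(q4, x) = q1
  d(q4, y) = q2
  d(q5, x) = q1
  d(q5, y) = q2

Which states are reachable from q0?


BFS from q0:
  layer 0: {q0}
  layer 1: {q5}
  layer 2: {q1, q2}
  layer 3: {q4}

{q0, q1, q2, q4, q5}


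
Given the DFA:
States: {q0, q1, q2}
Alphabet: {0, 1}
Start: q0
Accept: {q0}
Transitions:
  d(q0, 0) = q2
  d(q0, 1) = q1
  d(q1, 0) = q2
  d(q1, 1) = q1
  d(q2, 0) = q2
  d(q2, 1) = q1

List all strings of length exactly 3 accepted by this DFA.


All strings of length 3: 8 total
Accepted: 0

None


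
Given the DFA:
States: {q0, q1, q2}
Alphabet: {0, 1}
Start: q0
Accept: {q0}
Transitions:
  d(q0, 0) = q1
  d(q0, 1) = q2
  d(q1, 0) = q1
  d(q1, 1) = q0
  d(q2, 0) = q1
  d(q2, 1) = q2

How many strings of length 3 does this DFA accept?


Enumerating all length-3 strings:
  "000" -> q1 [reject]
  "001" -> q0 [accept]
  "010" -> q1 [reject]
  "011" -> q2 [reject]
  "100" -> q1 [reject]
  "101" -> q0 [accept]
  "110" -> q1 [reject]
  "111" -> q2 [reject]

2 out of 8


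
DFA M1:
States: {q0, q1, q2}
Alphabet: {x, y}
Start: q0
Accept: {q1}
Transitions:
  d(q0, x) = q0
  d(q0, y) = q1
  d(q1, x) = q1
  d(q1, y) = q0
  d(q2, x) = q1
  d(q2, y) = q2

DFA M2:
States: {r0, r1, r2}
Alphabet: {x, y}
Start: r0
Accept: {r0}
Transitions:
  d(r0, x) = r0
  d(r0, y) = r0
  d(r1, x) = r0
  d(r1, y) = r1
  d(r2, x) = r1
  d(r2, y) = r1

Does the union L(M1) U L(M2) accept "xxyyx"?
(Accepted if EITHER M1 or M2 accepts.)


M1: final=q0 accepted=False
M2: final=r0 accepted=True

Yes, union accepts


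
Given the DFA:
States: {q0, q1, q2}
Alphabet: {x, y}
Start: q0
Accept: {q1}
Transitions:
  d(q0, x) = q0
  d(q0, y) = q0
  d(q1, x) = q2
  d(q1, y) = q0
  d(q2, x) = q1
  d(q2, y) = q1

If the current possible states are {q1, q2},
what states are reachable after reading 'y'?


Apply transition on 'y' from each current state:
  d(q1, y) = q0
  d(q2, y) = q1

{q0, q1}


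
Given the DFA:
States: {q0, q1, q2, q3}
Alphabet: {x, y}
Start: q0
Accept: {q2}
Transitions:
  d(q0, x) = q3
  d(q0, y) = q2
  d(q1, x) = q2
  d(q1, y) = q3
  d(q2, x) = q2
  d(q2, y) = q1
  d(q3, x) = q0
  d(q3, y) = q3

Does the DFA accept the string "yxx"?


Trace: q0 -> q2 -> q2 -> q2
Final state: q2
Accept states: {q2}

Yes, accepted (final state q2 is an accept state)


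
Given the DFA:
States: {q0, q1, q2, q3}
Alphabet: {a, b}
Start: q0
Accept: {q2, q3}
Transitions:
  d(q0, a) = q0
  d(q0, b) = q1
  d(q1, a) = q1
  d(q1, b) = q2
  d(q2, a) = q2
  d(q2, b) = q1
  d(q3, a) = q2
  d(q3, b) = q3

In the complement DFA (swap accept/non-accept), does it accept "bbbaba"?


Trace: q0 -> q1 -> q2 -> q1 -> q1 -> q2 -> q2
Final: q2
Original accept: {q2, q3}
Complement: q2 is in original accept

No, complement rejects (original accepts)


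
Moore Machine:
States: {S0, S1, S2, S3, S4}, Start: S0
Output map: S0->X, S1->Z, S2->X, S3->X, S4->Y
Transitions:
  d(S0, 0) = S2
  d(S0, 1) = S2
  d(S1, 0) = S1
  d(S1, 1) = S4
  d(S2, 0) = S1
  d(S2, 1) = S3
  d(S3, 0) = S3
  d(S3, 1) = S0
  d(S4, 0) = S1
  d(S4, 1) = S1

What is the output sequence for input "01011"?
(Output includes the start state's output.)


Start: S0 (output X)
  --0--> S2 (output X)
  --1--> S3 (output X)
  --0--> S3 (output X)
  --1--> S0 (output X)
  --1--> S2 (output X)

"XXXXXX"


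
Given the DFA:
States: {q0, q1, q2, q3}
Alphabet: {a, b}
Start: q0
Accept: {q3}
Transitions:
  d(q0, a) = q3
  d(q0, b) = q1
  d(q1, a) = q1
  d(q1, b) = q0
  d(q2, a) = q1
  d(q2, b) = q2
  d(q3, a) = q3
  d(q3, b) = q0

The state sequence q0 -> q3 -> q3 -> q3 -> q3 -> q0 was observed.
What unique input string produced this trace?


Trace back each transition to find the symbol:
  q0 --[a]--> q3
  q3 --[a]--> q3
  q3 --[a]--> q3
  q3 --[a]--> q3
  q3 --[b]--> q0

"aaaab"


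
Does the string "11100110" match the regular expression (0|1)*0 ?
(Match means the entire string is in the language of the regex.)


|string| = 8; first = '1'; last = '0'

Yes, "11100110" matches (0|1)*0


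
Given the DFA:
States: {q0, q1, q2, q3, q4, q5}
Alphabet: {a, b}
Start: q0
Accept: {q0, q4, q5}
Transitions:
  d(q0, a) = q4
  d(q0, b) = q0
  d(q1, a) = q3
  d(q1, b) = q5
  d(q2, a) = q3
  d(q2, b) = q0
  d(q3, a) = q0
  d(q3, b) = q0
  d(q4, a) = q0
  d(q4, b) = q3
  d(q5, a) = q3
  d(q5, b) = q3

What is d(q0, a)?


Looking up transition d(q0, a)

q4


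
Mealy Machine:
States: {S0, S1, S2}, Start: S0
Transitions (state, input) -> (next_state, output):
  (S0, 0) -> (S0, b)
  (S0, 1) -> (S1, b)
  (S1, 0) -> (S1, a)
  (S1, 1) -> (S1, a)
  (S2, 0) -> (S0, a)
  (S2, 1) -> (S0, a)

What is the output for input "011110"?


Step-by-step:
  (S0, 0) -> (S0, b)
  (S0, 1) -> (S1, b)
  (S1, 1) -> (S1, a)
  (S1, 1) -> (S1, a)
  (S1, 1) -> (S1, a)
  (S1, 0) -> (S1, a)

"bbaaaa"
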